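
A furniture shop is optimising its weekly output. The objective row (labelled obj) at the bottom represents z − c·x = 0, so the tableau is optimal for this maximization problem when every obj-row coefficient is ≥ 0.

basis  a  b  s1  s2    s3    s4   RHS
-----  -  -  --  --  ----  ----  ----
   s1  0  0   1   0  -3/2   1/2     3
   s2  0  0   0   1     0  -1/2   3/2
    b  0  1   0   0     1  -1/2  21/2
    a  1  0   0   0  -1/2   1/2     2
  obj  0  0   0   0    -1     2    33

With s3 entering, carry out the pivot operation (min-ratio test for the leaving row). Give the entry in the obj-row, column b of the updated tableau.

Ratio test on column s3 — row 1: entry -3/2 ≤ 0; row 2: entry 0 ≤ 0; row 3: (21/2)/1 = 21/2; row 4: entry -1/2 ≤ 0. Minimum is 21/2 at row 3 (b leaves); pivot element 1.
Divide row 3 by 1; eliminate column s3 from the other rows.
obj-row update in column b: 0 − (-1)·1 = 1.

1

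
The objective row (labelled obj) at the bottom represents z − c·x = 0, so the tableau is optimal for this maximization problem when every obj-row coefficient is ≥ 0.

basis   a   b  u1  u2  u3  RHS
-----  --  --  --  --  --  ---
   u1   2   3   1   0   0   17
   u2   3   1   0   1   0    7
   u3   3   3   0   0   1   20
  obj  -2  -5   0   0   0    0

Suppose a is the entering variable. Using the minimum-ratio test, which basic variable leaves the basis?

u2

Column a entries and ratios — u1: 17/2 = 17/2; u2: 7/3 = 7/3; u3: 20/3 = 20/3.
Smallest ratio is 7/3 in the row of u2, so u2 leaves.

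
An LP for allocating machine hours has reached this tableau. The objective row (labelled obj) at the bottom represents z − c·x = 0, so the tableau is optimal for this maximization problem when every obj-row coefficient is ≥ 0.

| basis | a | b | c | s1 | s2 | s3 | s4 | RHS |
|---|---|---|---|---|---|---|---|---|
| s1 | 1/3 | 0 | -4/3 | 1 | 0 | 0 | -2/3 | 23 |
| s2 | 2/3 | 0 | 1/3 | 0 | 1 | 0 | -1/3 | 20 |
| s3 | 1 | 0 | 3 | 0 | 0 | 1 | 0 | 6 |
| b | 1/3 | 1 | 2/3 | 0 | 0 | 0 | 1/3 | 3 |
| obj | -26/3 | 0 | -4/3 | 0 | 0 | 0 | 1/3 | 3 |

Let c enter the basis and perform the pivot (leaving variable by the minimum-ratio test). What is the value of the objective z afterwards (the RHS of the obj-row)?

17/3

Ratio test on column c — row 1: entry -4/3 ≤ 0; row 2: 20/(1/3) = 60; row 3: 6/3 = 2; row 4: 3/(2/3) = 9/2. Minimum is 2 at row 3 (s3 leaves); pivot element 3.
Pivot on row 3; the obj-row RHS becomes 3 − (-4/3)·2 = 17/3.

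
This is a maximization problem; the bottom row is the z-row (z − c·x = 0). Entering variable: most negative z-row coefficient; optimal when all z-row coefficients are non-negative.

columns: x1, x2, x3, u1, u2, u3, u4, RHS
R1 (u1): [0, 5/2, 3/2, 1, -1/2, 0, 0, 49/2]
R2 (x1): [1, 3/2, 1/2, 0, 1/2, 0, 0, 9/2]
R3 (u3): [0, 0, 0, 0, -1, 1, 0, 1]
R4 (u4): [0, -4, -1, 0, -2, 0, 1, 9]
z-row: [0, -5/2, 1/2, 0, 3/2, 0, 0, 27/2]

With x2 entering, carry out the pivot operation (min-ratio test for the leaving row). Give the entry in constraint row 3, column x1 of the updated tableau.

0

Ratio test on column x2 — row 1: (49/2)/(5/2) = 49/5; row 2: (9/2)/(3/2) = 3; row 3: entry 0 ≤ 0; row 4: entry -4 ≤ 0. Minimum is 3 at row 2 (x1 leaves); pivot element 3/2.
Divide row 2 by 3/2; eliminate column x2 from the other rows.
Row 3 update in column x1: 0 − 0·(2/3) = 0.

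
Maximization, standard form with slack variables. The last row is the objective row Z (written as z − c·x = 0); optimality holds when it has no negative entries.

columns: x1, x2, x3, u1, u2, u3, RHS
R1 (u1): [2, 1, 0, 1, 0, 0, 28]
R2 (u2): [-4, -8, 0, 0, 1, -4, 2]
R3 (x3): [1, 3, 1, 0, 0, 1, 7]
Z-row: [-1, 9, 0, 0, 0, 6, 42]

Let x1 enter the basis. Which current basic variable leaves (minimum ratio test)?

Column x1 entries and ratios — u1: 28/2 = 14; u2: -4 ≤ 0, skip; x3: 7/1 = 7.
Smallest ratio is 7 in the row of x3, so x3 leaves.

x3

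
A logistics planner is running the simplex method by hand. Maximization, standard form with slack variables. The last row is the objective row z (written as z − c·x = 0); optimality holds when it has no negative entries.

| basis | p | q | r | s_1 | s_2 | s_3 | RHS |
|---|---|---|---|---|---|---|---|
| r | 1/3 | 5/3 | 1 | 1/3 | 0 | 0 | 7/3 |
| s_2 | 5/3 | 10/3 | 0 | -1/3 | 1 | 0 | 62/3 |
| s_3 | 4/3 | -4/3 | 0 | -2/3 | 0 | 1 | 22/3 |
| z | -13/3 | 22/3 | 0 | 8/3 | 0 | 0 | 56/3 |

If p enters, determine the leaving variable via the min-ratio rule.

Column p entries and ratios — r: (7/3)/(1/3) = 7; s_2: (62/3)/(5/3) = 62/5; s_3: (22/3)/(4/3) = 11/2.
Smallest ratio is 11/2 in the row of s_3, so s_3 leaves.

s_3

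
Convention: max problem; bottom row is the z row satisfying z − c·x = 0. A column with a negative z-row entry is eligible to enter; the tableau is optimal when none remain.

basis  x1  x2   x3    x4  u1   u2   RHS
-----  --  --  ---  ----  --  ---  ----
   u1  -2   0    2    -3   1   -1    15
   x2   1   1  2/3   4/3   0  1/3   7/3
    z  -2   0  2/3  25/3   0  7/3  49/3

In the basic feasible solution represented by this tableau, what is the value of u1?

u1 is basic (row 1); its value is the RHS of that row, 15.

15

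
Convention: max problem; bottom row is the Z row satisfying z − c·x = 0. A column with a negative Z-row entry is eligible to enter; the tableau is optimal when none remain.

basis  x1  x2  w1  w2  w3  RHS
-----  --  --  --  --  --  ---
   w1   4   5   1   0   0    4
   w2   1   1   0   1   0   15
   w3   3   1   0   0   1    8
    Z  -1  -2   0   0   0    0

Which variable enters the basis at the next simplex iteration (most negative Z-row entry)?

x2

Negative Z-row entries: x1: -1, x2: -2.
The most negative is -2 in column x2, so x2 enters.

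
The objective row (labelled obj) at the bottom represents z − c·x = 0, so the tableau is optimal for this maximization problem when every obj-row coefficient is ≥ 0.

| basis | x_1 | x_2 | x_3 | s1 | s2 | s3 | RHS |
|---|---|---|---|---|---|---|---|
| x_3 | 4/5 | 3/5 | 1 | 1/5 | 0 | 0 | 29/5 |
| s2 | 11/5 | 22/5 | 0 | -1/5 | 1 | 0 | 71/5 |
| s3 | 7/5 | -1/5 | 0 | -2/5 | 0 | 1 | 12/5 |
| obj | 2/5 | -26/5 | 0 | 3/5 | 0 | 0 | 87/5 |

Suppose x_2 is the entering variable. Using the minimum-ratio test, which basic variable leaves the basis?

s2

Column x_2 entries and ratios — x_3: (29/5)/(3/5) = 29/3; s2: (71/5)/(22/5) = 71/22; s3: -1/5 ≤ 0, skip.
Smallest ratio is 71/22 in the row of s2, so s2 leaves.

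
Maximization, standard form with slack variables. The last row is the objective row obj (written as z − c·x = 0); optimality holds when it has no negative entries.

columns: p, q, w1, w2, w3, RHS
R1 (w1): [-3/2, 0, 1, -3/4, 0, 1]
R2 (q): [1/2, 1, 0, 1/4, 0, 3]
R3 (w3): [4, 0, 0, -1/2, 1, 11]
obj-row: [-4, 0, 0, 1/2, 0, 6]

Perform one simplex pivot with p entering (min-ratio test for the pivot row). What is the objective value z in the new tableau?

17

Ratio test on column p — row 1: entry -3/2 ≤ 0; row 2: 3/(1/2) = 6; row 3: 11/4 = 11/4. Minimum is 11/4 at row 3 (w3 leaves); pivot element 4.
Pivot on row 3; the obj-row RHS becomes 6 − (-4)·(11/4) = 17.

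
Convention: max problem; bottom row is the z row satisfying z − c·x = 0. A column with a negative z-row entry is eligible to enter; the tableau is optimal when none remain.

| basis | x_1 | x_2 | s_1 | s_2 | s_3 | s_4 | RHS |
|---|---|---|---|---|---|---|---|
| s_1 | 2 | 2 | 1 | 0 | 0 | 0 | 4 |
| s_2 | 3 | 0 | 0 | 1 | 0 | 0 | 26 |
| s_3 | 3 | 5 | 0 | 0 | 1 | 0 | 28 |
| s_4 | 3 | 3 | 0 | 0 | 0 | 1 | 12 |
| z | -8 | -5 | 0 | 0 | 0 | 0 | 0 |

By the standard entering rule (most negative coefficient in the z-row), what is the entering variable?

Negative z-row entries: x_1: -8, x_2: -5.
The most negative is -8 in column x_1, so x_1 enters.

x_1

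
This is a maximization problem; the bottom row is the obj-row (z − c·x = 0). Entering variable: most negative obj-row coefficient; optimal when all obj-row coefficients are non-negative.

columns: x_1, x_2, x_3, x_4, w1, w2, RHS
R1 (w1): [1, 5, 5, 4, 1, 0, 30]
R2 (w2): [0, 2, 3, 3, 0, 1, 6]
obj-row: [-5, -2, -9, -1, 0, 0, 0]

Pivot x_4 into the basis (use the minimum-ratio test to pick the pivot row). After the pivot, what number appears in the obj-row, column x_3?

-8

Ratio test on column x_4 — row 1: 30/4 = 15/2; row 2: 6/3 = 2. Minimum is 2 at row 2 (w2 leaves); pivot element 3.
Divide row 2 by 3; eliminate column x_4 from the other rows.
obj-row update in column x_3: -9 − (-1)·1 = -8.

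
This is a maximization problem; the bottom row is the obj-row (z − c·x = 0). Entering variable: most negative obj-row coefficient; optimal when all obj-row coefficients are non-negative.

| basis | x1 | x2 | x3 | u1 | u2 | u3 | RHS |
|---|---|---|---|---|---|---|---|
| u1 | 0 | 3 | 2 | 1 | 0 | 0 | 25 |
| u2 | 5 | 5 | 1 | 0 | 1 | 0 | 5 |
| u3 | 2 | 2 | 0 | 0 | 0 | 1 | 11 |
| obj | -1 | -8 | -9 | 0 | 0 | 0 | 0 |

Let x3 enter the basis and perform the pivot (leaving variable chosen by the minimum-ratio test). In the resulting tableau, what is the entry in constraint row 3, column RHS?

Ratio test on column x3 — row 1: 25/2 = 25/2; row 2: 5/1 = 5; row 3: entry 0 ≤ 0. Minimum is 5 at row 2 (u2 leaves); pivot element 1.
Divide row 2 by 1; eliminate column x3 from the other rows.
Row 3 update in column RHS: 11 − 0·5 = 11.

11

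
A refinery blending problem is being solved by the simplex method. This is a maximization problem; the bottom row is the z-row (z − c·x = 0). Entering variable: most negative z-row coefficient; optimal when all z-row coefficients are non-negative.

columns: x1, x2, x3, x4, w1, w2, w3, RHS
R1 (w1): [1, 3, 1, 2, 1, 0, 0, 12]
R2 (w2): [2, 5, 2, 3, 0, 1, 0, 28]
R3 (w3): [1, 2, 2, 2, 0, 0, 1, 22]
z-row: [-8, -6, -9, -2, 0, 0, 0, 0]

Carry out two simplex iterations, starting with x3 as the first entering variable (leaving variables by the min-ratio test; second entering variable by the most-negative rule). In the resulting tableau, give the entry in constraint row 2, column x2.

-1

Ratio test on column x3 — row 1: 12/1 = 12; row 2: 28/2 = 14; row 3: 22/2 = 11. Minimum is 11 at row 3 (w3 leaves); pivot element 2.
Divide row 3 by 2; eliminate column x3 from the other rows.
Second iteration: most negative z-row entry is -7/2 in column x1, so x1 enters.
Ratio test on column x1 — row 1: 1/(1/2) = 2; row 2: 6/1 = 6; row 3: 11/(1/2) = 22. Minimum is 2 at row 1 (w1 leaves); pivot element 1/2.
Divide row 1 by 1/2; eliminate column x1 from the other rows.
After both pivots, the entry at constraint row 2, column x2 is -1.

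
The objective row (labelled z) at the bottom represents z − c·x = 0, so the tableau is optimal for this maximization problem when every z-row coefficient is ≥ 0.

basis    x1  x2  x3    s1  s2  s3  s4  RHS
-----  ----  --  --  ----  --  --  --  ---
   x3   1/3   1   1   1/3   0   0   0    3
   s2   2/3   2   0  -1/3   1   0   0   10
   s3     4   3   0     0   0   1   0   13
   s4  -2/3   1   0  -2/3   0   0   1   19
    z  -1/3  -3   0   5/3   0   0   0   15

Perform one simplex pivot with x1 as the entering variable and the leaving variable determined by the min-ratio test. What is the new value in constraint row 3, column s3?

1/4

Ratio test on column x1 — row 1: 3/(1/3) = 9; row 2: 10/(2/3) = 15; row 3: 13/4 = 13/4; row 4: entry -2/3 ≤ 0. Minimum is 13/4 at row 3 (s3 leaves); pivot element 4.
Divide row 3 by 4; eliminate column x1 from the other rows.
In the new row 3, the s3 entry is the old entry divided by the pivot: 1/4 = 1/4.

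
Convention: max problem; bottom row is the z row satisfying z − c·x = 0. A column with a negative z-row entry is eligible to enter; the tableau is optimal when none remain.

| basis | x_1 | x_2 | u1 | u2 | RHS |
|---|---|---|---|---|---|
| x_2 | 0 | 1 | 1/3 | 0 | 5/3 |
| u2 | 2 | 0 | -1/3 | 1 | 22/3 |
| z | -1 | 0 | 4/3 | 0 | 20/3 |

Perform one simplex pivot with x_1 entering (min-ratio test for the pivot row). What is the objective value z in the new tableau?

31/3

Ratio test on column x_1 — row 1: entry 0 ≤ 0; row 2: (22/3)/2 = 11/3. Minimum is 11/3 at row 2 (u2 leaves); pivot element 2.
Pivot on row 2; the z-row RHS becomes 20/3 − (-1)·(11/3) = 31/3.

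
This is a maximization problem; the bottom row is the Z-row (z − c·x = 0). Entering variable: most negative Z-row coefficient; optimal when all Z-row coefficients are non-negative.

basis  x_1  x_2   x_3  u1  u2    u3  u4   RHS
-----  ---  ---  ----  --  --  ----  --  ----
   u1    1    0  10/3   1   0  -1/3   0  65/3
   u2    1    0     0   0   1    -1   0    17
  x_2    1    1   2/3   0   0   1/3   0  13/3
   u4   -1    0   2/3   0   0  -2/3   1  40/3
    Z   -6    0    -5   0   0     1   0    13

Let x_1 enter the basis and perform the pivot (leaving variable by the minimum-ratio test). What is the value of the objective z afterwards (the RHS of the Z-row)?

39

Ratio test on column x_1 — row 1: (65/3)/1 = 65/3; row 2: 17/1 = 17; row 3: (13/3)/1 = 13/3; row 4: entry -1 ≤ 0. Minimum is 13/3 at row 3 (x_2 leaves); pivot element 1.
Pivot on row 3; the Z-row RHS becomes 13 − (-6)·(13/3) = 39.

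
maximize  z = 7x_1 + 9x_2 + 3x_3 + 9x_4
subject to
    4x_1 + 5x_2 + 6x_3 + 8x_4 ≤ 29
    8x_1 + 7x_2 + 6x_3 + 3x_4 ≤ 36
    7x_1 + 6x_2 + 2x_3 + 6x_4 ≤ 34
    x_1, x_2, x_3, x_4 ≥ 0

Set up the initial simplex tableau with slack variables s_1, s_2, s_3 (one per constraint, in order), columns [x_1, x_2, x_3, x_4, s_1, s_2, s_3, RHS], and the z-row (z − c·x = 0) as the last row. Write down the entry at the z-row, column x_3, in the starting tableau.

The z-row carries the negated objective coefficients: the x_3 entry is -3.

-3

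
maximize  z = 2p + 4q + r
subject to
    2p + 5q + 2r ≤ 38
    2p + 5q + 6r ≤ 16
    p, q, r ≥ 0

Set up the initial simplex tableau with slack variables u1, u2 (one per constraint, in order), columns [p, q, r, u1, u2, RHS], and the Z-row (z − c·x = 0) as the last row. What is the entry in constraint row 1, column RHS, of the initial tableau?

38

The RHS of constraint 1 is b_1 = 38.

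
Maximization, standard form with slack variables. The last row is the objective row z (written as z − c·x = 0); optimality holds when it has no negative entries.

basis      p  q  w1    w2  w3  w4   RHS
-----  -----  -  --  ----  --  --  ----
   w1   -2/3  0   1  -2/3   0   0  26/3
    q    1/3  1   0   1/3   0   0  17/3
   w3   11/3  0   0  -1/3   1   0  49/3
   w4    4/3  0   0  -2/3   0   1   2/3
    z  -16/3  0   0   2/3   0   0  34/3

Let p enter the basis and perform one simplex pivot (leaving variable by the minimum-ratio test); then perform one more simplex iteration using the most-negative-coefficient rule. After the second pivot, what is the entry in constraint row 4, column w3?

1/3

Ratio test on column p — row 1: entry -2/3 ≤ 0; row 2: (17/3)/(1/3) = 17; row 3: (49/3)/(11/3) = 49/11; row 4: (2/3)/(4/3) = 1/2. Minimum is 1/2 at row 4 (w4 leaves); pivot element 4/3.
Divide row 4 by 4/3; eliminate column p from the other rows.
Second iteration: most negative z-row entry is -2 in column w2, so w2 enters.
Ratio test on column w2 — row 1: entry -1 ≤ 0; row 2: (11/2)/(1/2) = 11; row 3: (29/2)/(3/2) = 29/3; row 4: entry -1/2 ≤ 0. Minimum is 29/3 at row 3 (w3 leaves); pivot element 3/2.
Divide row 3 by 3/2; eliminate column w2 from the other rows.
After both pivots, the entry at constraint row 4, column w3 is 1/3.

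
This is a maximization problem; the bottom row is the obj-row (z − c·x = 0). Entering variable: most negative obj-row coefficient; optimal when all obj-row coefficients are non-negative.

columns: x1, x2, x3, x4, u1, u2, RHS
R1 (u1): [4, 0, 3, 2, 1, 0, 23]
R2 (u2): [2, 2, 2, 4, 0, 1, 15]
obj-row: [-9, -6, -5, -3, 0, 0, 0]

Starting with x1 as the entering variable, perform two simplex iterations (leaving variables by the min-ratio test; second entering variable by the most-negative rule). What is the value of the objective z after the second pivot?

249/4

Ratio test on column x1 — row 1: 23/4 = 23/4; row 2: 15/2 = 15/2. Minimum is 23/4 at row 1 (u1 leaves); pivot element 4.
Pivot on row 1; the obj-row RHS becomes 0 − (-9)·(23/4) = 207/4.
Next entering variable (most negative obj-row entry -6): x2.
Ratio test on column x2 — row 1: entry 0 ≤ 0; row 2: (7/2)/2 = 7/4. Minimum is 7/4 at row 2 (u2 leaves); pivot element 2.
After the second pivot the obj-row RHS is 207/4 − (-6)·(7/4) = 249/4.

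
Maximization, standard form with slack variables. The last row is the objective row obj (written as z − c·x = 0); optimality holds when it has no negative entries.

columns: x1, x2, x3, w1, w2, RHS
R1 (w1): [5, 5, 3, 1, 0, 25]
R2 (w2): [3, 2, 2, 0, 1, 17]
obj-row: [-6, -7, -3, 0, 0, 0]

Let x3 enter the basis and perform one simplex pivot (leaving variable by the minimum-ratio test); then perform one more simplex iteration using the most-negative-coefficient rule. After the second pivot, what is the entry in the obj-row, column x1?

1

Ratio test on column x3 — row 1: 25/3 = 25/3; row 2: 17/2 = 17/2. Minimum is 25/3 at row 1 (w1 leaves); pivot element 3.
Divide row 1 by 3; eliminate column x3 from the other rows.
Second iteration: most negative obj-row entry is -2 in column x2, so x2 enters.
Ratio test on column x2 — row 1: (25/3)/(5/3) = 5; row 2: entry -4/3 ≤ 0. Minimum is 5 at row 1 (x3 leaves); pivot element 5/3.
Divide row 1 by 5/3; eliminate column x2 from the other rows.
After both pivots, the entry at the obj-row, column x1 is 1.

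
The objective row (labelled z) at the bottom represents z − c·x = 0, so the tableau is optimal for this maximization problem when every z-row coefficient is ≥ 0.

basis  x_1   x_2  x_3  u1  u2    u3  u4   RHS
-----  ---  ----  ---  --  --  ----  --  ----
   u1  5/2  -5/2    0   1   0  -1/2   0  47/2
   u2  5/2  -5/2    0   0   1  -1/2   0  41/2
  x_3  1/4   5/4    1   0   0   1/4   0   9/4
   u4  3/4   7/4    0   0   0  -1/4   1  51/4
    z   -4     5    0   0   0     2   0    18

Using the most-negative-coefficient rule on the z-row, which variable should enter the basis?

x_1

Negative z-row entries: x_1: -4.
The most negative is -4 in column x_1, so x_1 enters.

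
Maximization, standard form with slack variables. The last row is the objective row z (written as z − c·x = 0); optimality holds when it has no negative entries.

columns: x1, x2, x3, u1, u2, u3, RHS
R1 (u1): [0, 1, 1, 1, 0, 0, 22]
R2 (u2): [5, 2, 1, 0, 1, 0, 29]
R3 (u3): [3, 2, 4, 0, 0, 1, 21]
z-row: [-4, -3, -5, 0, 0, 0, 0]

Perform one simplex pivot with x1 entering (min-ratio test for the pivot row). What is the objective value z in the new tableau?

Ratio test on column x1 — row 1: entry 0 ≤ 0; row 2: 29/5 = 29/5; row 3: 21/3 = 7. Minimum is 29/5 at row 2 (u2 leaves); pivot element 5.
Pivot on row 2; the z-row RHS becomes 0 − (-4)·(29/5) = 116/5.

116/5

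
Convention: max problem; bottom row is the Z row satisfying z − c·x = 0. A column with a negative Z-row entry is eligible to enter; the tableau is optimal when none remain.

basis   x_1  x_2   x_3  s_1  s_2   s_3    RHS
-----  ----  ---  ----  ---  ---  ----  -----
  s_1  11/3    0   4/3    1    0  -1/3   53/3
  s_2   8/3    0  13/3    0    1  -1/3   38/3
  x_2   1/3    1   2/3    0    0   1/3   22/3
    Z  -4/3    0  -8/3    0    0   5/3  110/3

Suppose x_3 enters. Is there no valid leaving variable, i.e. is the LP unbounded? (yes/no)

no

Column x_3 has positive entries in row(s) 1, 2, 3, so the ratio test bounds it — not unbounded.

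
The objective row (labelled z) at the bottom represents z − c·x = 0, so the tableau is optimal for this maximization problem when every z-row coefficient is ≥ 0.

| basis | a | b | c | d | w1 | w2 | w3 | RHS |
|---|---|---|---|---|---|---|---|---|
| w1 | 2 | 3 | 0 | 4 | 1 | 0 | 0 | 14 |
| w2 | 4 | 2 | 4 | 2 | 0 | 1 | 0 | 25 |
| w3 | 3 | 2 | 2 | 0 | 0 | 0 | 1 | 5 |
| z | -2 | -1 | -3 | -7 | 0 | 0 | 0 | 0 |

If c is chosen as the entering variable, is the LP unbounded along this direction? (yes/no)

Column c has positive entries in row(s) 2, 3, so the ratio test bounds it — not unbounded.

no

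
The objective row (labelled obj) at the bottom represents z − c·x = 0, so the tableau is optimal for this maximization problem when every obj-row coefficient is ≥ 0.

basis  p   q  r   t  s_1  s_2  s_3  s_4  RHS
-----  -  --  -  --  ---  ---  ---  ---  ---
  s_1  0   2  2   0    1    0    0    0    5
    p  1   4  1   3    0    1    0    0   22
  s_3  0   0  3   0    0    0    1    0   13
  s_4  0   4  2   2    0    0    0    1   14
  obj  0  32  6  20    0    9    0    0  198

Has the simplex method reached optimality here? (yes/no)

yes

Every obj-row coefficient is ≥ 0, so the tableau is optimal.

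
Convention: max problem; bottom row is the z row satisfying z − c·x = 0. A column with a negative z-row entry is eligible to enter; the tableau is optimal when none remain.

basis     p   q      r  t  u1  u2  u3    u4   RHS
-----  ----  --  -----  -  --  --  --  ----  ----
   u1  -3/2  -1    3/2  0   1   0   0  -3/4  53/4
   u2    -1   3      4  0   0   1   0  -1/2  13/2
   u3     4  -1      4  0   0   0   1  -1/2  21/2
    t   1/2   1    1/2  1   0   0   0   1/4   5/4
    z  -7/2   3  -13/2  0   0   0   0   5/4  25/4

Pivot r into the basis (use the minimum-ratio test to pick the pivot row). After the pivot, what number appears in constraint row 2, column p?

Ratio test on column r — row 1: (53/4)/(3/2) = 53/6; row 2: (13/2)/4 = 13/8; row 3: (21/2)/4 = 21/8; row 4: (5/4)/(1/2) = 5/2. Minimum is 13/8 at row 2 (u2 leaves); pivot element 4.
Divide row 2 by 4; eliminate column r from the other rows.
In the new row 2, the p entry is the old entry divided by the pivot: (-1)/4 = -1/4.

-1/4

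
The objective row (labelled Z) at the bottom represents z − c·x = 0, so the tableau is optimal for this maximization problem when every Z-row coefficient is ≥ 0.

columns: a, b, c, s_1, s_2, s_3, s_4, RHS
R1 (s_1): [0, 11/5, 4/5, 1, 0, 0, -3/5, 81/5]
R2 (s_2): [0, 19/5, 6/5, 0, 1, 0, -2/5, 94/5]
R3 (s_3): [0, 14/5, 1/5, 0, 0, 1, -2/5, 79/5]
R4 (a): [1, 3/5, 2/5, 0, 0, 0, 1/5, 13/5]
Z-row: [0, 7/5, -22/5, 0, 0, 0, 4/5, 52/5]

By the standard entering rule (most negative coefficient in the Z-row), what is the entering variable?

c

Negative Z-row entries: c: -22/5.
The most negative is -22/5 in column c, so c enters.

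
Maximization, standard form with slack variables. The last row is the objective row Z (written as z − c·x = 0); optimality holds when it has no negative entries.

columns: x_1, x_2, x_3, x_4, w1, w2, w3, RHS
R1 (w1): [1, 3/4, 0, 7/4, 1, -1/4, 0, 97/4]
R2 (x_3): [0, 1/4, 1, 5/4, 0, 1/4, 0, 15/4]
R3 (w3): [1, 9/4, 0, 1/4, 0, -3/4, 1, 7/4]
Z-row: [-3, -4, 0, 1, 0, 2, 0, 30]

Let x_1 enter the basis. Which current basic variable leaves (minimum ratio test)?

w3

Column x_1 entries and ratios — w1: (97/4)/1 = 97/4; x_3: 0 ≤ 0, skip; w3: (7/4)/1 = 7/4.
Smallest ratio is 7/4 in the row of w3, so w3 leaves.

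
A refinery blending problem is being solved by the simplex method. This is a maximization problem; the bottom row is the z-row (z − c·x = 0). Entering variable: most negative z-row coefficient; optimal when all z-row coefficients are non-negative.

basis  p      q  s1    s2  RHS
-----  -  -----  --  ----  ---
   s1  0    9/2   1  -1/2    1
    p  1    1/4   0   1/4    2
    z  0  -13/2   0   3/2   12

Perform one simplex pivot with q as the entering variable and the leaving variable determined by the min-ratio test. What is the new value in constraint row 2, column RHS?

Ratio test on column q — row 1: 1/(9/2) = 2/9; row 2: 2/(1/4) = 8. Minimum is 2/9 at row 1 (s1 leaves); pivot element 9/2.
Divide row 1 by 9/2; eliminate column q from the other rows.
Row 2 update in column RHS: 2 − (1/4)·(2/9) = 35/18.

35/18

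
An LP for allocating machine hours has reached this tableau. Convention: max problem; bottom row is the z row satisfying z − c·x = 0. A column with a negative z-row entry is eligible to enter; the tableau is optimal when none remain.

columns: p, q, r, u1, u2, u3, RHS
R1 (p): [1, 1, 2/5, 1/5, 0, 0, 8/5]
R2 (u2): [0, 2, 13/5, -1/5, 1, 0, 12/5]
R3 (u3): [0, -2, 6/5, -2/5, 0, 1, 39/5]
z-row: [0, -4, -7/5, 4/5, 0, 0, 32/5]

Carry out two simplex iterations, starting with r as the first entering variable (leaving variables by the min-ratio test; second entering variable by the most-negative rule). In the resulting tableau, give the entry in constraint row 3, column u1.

-3/5

Ratio test on column r — row 1: (8/5)/(2/5) = 4; row 2: (12/5)/(13/5) = 12/13; row 3: (39/5)/(6/5) = 13/2. Minimum is 12/13 at row 2 (u2 leaves); pivot element 13/5.
Divide row 2 by 13/5; eliminate column r from the other rows.
Second iteration: most negative z-row entry is -38/13 in column q, so q enters.
Ratio test on column q — row 1: (16/13)/(9/13) = 16/9; row 2: (12/13)/(10/13) = 6/5; row 3: entry -38/13 ≤ 0. Minimum is 6/5 at row 2 (r leaves); pivot element 10/13.
Divide row 2 by 10/13; eliminate column q from the other rows.
After both pivots, the entry at constraint row 3, column u1 is -3/5.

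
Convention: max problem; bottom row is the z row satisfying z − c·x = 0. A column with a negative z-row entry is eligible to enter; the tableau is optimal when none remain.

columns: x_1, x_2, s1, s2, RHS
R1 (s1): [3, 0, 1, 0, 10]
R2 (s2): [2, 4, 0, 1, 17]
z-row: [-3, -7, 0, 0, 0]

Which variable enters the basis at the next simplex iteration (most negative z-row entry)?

Negative z-row entries: x_1: -3, x_2: -7.
The most negative is -7 in column x_2, so x_2 enters.

x_2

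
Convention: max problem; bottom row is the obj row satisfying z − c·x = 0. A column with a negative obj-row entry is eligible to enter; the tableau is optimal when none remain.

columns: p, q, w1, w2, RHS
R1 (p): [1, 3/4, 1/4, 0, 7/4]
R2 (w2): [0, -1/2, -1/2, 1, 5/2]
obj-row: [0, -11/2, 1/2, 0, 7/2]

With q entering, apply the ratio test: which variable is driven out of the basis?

Column q entries and ratios — p: (7/4)/(3/4) = 7/3; w2: -1/2 ≤ 0, skip.
Smallest ratio is 7/3 in the row of p, so p leaves.

p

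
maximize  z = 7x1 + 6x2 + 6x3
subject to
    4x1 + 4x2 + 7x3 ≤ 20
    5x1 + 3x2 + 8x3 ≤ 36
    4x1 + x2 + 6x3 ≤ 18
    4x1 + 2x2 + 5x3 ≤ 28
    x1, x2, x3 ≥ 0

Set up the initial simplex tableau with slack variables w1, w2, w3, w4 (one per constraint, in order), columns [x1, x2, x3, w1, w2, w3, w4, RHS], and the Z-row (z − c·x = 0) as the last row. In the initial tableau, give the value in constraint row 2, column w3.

Slack w3 belongs to constraint 3; its column is the unit vector e_3, so the entry in row 2 is 0.

0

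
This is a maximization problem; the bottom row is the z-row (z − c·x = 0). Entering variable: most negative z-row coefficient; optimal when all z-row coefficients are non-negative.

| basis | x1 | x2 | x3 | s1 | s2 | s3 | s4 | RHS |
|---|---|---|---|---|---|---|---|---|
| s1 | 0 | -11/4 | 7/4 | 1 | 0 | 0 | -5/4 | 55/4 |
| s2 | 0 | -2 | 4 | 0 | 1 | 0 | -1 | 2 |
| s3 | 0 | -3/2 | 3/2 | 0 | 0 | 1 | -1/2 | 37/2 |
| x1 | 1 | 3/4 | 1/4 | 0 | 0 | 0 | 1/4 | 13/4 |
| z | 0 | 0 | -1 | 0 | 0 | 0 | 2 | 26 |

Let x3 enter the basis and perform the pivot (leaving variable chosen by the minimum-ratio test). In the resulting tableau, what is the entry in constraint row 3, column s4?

-1/8

Ratio test on column x3 — row 1: (55/4)/(7/4) = 55/7; row 2: 2/4 = 1/2; row 3: (37/2)/(3/2) = 37/3; row 4: (13/4)/(1/4) = 13. Minimum is 1/2 at row 2 (s2 leaves); pivot element 4.
Divide row 2 by 4; eliminate column x3 from the other rows.
Row 3 update in column s4: -1/2 − (3/2)·(-1/4) = -1/8.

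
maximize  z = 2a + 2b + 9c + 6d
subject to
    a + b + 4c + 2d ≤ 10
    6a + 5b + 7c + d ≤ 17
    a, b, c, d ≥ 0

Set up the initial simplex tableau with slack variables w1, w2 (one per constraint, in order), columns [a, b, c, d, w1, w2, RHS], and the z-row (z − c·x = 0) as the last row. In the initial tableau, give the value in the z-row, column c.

-9

The z-row carries the negated objective coefficients: the c entry is -9.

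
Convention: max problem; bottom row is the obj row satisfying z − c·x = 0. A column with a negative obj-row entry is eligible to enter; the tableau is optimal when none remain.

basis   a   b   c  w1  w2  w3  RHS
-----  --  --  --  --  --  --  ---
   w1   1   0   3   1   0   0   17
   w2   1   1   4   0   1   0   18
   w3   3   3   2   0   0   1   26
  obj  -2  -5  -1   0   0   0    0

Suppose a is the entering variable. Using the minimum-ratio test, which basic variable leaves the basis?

Column a entries and ratios — w1: 17/1 = 17; w2: 18/1 = 18; w3: 26/3 = 26/3.
Smallest ratio is 26/3 in the row of w3, so w3 leaves.

w3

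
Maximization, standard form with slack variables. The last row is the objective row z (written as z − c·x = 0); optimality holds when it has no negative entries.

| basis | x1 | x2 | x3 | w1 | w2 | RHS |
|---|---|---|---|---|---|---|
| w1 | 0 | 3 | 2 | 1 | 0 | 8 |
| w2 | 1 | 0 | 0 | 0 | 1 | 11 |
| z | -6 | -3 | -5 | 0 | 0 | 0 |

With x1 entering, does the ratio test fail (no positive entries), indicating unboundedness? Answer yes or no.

Column x1 has positive entries in row(s) 2, so the ratio test bounds it — not unbounded.

no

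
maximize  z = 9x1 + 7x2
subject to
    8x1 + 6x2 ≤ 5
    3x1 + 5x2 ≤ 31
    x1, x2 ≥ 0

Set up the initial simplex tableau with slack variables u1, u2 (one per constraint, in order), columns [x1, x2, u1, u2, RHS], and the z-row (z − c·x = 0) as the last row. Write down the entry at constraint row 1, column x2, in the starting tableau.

Constraint 1 has coefficient 6 on x2.

6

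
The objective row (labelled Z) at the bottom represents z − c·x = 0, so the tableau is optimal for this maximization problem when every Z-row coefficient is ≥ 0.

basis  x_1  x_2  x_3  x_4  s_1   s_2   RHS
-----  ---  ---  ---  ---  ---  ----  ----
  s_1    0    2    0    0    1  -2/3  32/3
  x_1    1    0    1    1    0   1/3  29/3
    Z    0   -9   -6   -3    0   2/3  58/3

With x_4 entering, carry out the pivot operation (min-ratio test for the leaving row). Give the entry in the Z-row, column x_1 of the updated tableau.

3

Ratio test on column x_4 — row 1: entry 0 ≤ 0; row 2: (29/3)/1 = 29/3. Minimum is 29/3 at row 2 (x_1 leaves); pivot element 1.
Divide row 2 by 1; eliminate column x_4 from the other rows.
Z-row update in column x_1: 0 − (-3)·1 = 3.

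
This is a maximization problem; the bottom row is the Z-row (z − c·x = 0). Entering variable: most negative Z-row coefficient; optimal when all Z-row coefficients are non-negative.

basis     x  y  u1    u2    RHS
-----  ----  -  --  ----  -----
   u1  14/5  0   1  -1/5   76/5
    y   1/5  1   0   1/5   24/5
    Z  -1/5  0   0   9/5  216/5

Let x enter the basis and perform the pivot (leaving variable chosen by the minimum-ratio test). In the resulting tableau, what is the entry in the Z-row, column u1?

1/14

Ratio test on column x — row 1: (76/5)/(14/5) = 38/7; row 2: (24/5)/(1/5) = 24. Minimum is 38/7 at row 1 (u1 leaves); pivot element 14/5.
Divide row 1 by 14/5; eliminate column x from the other rows.
Z-row update in column u1: 0 − (-1/5)·(5/14) = 1/14.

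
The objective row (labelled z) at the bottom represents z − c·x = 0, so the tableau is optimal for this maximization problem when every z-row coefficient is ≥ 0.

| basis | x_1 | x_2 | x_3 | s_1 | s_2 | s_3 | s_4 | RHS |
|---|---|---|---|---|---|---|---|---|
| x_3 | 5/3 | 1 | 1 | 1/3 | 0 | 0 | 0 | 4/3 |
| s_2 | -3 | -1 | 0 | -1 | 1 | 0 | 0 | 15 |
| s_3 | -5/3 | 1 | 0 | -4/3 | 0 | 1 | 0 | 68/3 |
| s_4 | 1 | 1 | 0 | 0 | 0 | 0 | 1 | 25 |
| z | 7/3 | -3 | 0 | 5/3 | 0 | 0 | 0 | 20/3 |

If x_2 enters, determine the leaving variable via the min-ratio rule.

x_3

Column x_2 entries and ratios — x_3: (4/3)/1 = 4/3; s_2: -1 ≤ 0, skip; s_3: (68/3)/1 = 68/3; s_4: 25/1 = 25.
Smallest ratio is 4/3 in the row of x_3, so x_3 leaves.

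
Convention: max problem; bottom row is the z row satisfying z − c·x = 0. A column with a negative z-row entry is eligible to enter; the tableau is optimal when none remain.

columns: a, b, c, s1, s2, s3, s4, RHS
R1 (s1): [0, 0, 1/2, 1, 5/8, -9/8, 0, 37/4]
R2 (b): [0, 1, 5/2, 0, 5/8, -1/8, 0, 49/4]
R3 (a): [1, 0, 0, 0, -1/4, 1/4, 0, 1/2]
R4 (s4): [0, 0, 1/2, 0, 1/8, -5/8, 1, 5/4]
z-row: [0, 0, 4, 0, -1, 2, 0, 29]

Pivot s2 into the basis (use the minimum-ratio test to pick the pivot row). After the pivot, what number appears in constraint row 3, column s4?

2

Ratio test on column s2 — row 1: (37/4)/(5/8) = 74/5; row 2: (49/4)/(5/8) = 98/5; row 3: entry -1/4 ≤ 0; row 4: (5/4)/(1/8) = 10. Minimum is 10 at row 4 (s4 leaves); pivot element 1/8.
Divide row 4 by 1/8; eliminate column s2 from the other rows.
Row 3 update in column s4: 0 − (-1/4)·8 = 2.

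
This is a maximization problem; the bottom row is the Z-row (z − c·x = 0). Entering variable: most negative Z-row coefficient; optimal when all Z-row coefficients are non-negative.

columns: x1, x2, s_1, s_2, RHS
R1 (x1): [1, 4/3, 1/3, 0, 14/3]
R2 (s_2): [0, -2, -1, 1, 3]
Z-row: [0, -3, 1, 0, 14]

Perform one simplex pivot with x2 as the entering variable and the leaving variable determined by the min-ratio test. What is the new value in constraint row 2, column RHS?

10

Ratio test on column x2 — row 1: (14/3)/(4/3) = 7/2; row 2: entry -2 ≤ 0. Minimum is 7/2 at row 1 (x1 leaves); pivot element 4/3.
Divide row 1 by 4/3; eliminate column x2 from the other rows.
Row 2 update in column RHS: 3 − (-2)·(7/2) = 10.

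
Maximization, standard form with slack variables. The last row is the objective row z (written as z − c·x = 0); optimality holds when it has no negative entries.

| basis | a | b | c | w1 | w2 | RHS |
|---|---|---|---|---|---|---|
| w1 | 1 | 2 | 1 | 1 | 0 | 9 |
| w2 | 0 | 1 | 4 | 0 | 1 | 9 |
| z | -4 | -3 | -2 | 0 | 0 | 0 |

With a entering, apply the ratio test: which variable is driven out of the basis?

Column a entries and ratios — w1: 9/1 = 9; w2: 0 ≤ 0, skip.
Smallest ratio is 9 in the row of w1, so w1 leaves.

w1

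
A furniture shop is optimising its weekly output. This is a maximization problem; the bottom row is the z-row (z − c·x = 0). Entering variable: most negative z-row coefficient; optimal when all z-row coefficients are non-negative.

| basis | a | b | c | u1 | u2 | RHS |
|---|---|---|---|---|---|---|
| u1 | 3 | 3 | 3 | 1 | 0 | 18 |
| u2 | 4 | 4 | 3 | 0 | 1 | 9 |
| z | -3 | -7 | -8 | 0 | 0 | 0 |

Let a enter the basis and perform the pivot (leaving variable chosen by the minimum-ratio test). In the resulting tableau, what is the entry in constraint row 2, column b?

Ratio test on column a — row 1: 18/3 = 6; row 2: 9/4 = 9/4. Minimum is 9/4 at row 2 (u2 leaves); pivot element 4.
Divide row 2 by 4; eliminate column a from the other rows.
In the new row 2, the b entry is the old entry divided by the pivot: 4/4 = 1.

1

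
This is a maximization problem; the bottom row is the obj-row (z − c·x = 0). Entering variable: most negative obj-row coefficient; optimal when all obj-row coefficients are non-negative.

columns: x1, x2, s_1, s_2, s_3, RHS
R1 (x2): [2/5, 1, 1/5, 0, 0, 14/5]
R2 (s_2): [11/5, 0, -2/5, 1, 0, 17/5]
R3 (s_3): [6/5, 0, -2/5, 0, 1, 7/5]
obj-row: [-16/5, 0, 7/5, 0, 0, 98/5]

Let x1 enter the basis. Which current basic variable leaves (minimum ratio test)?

Column x1 entries and ratios — x2: (14/5)/(2/5) = 7; s_2: (17/5)/(11/5) = 17/11; s_3: (7/5)/(6/5) = 7/6.
Smallest ratio is 7/6 in the row of s_3, so s_3 leaves.

s_3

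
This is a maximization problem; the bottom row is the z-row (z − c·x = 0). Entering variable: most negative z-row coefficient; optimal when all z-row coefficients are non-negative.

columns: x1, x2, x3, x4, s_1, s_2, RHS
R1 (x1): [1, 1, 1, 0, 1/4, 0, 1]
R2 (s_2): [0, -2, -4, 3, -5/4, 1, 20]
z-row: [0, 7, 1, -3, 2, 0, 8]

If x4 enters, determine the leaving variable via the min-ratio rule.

Column x4 entries and ratios — x1: 0 ≤ 0, skip; s_2: 20/3 = 20/3.
Smallest ratio is 20/3 in the row of s_2, so s_2 leaves.

s_2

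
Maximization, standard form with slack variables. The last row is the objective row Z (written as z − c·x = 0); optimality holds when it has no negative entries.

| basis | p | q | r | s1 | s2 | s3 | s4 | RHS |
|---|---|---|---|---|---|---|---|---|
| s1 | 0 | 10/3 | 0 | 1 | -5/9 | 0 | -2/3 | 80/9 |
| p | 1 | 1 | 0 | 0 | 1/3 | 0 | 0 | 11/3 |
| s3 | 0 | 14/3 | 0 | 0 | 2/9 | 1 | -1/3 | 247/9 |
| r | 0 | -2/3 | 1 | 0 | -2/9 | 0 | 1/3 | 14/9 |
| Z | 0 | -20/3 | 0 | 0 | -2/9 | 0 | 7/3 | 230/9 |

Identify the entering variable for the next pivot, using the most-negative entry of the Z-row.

q

Negative Z-row entries: q: -20/3, s2: -2/9.
The most negative is -20/3 in column q, so q enters.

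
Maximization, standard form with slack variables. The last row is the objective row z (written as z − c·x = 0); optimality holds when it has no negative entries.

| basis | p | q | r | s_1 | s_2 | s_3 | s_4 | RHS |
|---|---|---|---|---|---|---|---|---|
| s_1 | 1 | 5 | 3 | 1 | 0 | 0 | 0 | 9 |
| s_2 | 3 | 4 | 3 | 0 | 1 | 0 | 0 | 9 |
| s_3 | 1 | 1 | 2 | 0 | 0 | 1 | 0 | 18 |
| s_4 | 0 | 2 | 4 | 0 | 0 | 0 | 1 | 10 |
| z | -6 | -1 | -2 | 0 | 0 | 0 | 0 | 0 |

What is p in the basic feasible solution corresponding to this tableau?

p is not in the basis, so in the current basic feasible solution p = 0.

0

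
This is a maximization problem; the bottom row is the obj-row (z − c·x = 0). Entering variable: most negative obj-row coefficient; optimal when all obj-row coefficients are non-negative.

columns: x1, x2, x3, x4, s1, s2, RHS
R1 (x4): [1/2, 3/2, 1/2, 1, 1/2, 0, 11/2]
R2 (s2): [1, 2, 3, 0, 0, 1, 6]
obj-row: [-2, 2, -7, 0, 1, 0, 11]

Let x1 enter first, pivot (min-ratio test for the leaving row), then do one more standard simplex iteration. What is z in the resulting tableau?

25

Ratio test on column x1 — row 1: (11/2)/(1/2) = 11; row 2: 6/1 = 6. Minimum is 6 at row 2 (s2 leaves); pivot element 1.
Pivot on row 2; the obj-row RHS becomes 11 − (-2)·6 = 23.
Next entering variable (most negative obj-row entry -1): x3.
Ratio test on column x3 — row 1: entry -1 ≤ 0; row 2: 6/3 = 2. Minimum is 2 at row 2 (x1 leaves); pivot element 3.
After the second pivot the obj-row RHS is 23 − (-1)·2 = 25.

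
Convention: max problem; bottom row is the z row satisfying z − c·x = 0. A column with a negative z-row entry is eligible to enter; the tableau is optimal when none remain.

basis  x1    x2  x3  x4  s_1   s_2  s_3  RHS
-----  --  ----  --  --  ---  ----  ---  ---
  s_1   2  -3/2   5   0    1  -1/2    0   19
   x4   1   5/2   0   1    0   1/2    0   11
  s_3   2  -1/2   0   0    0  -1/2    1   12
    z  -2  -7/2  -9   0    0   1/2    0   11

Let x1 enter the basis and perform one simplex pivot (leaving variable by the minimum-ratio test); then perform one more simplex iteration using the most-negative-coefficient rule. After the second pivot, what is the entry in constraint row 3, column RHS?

Ratio test on column x1 — row 1: 19/2 = 19/2; row 2: 11/1 = 11; row 3: 12/2 = 6. Minimum is 6 at row 3 (s_3 leaves); pivot element 2.
Divide row 3 by 2; eliminate column x1 from the other rows.
Second iteration: most negative z-row entry is -9 in column x3, so x3 enters.
Ratio test on column x3 — row 1: 7/5 = 7/5; row 2: entry 0 ≤ 0; row 3: entry 0 ≤ 0. Minimum is 7/5 at row 1 (s_1 leaves); pivot element 5.
Divide row 1 by 5; eliminate column x3 from the other rows.
After both pivots, the entry at constraint row 3, column RHS is 6.

6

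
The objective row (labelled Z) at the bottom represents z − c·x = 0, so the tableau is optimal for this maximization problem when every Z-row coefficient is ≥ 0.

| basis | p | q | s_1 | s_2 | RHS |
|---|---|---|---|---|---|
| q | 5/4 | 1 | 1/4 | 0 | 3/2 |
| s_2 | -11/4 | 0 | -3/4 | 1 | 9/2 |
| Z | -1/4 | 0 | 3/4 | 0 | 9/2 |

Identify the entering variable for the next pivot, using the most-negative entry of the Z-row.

p

Negative Z-row entries: p: -1/4.
The most negative is -1/4 in column p, so p enters.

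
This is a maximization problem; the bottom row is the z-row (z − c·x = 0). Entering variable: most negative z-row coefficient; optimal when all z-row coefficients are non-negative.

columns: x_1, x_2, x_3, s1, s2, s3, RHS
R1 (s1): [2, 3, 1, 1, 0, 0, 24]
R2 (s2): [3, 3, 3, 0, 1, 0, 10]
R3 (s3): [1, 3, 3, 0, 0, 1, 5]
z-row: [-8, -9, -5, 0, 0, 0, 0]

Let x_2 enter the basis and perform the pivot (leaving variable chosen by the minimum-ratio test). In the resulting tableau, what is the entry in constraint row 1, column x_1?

Ratio test on column x_2 — row 1: 24/3 = 8; row 2: 10/3 = 10/3; row 3: 5/3 = 5/3. Minimum is 5/3 at row 3 (s3 leaves); pivot element 3.
Divide row 3 by 3; eliminate column x_2 from the other rows.
Row 1 update in column x_1: 2 − 3·(1/3) = 1.

1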